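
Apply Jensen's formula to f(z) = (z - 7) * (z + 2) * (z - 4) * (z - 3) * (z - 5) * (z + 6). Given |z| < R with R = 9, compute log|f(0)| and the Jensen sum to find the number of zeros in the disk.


Jensen's formula: (1/2pi)*integral log|f(Re^it)|dt = log|f(0)| + sum_{|a_k|<R} log(R/|a_k|)
Step 1: f(0) = (-7) * 2 * (-4) * (-3) * (-5) * 6 = 5040
Step 2: log|f(0)| = log|7| + log|-2| + log|4| + log|3| + log|5| + log|-6| = 8.5252
Step 3: Zeros inside |z| < 9: 7, -2, 4, 3, 5, -6
Step 4: Jensen sum = log(9/7) + log(9/2) + log(9/4) + log(9/3) + log(9/5) + log(9/6) = 4.6582
Step 5: n(R) = number of terms in the Jensen sum = count of zeros inside |z| < 9 = 6

6


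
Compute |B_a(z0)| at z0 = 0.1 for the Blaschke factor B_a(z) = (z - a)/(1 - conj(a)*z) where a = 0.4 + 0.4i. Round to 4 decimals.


Step 1: Numerator z0 - a = 0.1 - (0.4 + 0.4i) = -0.3 - 0.4i
Step 2: Denominator 1 - conj(a)*z0 = 1 - (0.4 - 0.4i)*0.1 = 0.96 + 0.04i
Step 3: |z0 - a|^2 = (-0.3)^2 + (-0.4)^2 = 0.25; |1 - conj(a)*z0|^2 = 0.96^2 + 0.04^2 = 0.9232
Step 4: |B_a(0.1)| = sqrt(0.25 / 0.9232) = sqrt(0.270797)
Step 5: = 0.5204

0.5204


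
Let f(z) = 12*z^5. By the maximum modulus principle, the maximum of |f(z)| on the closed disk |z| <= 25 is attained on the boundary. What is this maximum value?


Step 1: On |z| = 25, |f(z)| = 12 * |z|^5 = 12 * 25^5
Step 2: By maximum modulus principle, maximum is on boundary.
Step 3: Maximum = 12 * 9765625 = 117187500

117187500


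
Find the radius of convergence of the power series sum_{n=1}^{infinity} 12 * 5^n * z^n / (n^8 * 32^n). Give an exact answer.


Step 1: General term a_n = 12 * 5^n / (n^8 * 32^n)
Step 2: By the root test, |a_n|^(1/n) = 12^(1/n) * 5 / (n^(8/n) * 32) -> 5/32 as n -> infinity (since 12^(1/n) -> 1 and n^(8/n) -> 1)
Step 3: R = 1/lim|a_n|^(1/n) = 32/5

32/5


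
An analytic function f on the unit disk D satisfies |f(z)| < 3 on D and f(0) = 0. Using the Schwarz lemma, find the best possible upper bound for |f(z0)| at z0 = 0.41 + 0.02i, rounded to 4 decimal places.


Step 1: g = f/3 maps D -> D with g(0) = 0, so by the Schwarz lemma |g(z)| <= |z|, i.e. |f(z)| <= 3|z|; this is sharp (f(z) = 3z).
Step 2: |z0|^2 = 0.41^2 + 0.02^2 = 0.1685
Step 3: |z0| = sqrt(0.1685) = 0.410488
Step 4: Best bound = 3 * |z0| = 3 * 0.410488 = 1.2315

1.2315


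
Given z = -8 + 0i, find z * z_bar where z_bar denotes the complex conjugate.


Step 1: conj(z) = -8 - 0i
Step 2: z * conj(z) = (-8)^2 + 0^2
Step 3: = 64 + 0 = 64

64


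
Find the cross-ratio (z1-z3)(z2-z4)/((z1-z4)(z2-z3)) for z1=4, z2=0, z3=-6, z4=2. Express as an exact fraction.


Step 1: (z1-z3)(z2-z4) = 10 * (-2) = -20
Step 2: (z1-z4)(z2-z3) = 2 * 6 = 12
Step 3: Cross-ratio = -20/12 = -5/3

-5/3


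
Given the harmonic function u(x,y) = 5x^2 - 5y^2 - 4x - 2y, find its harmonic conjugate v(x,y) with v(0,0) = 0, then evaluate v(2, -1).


Step 1: v_x = -u_y = 10y + 2
Step 2: v_y = u_x = 10x - 4
Step 3: v = 10xy + 2x - 4y + C
Step 4: v(0,0) = 0 => C = 0
Step 5: v(2, -1) = -12

-12


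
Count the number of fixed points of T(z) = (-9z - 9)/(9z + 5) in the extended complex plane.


Step 1: Fixed points satisfy T(z) = z
Step 2: 9z^2 + 14z + 9 = 0
Step 3: Discriminant = 14^2 - 4*9*9 = -128
Step 4: Number of fixed points = 2

2


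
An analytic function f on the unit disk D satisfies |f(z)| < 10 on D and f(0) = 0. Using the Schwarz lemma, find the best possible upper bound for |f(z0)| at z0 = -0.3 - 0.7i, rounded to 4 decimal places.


Step 1: g = f/10 maps D -> D with g(0) = 0, so by the Schwarz lemma |g(z)| <= |z|, i.e. |f(z)| <= 10|z|; this is sharp (f(z) = 10z).
Step 2: |z0|^2 = (-0.3)^2 + (-0.7)^2 = 0.58
Step 3: |z0| = sqrt(0.58) = 0.761577
Step 4: Best bound = 10 * |z0| = 10 * 0.761577 = 7.6158

7.6158


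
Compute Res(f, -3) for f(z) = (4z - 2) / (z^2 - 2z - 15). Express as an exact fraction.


Step 1: Q(z) = z^2 - 2z - 15 = (z + 3)(z - 5)
Step 2: Q'(z) = 2z - 2
Step 3: Q'(-3) = -8, P(-3) = -14
Step 4: Res = P(-3)/Q'(-3) = -14/(-8) = 7/4

7/4


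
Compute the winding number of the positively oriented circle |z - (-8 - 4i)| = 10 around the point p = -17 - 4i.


Step 1: Center c = (-8, -4), radius = 10
Step 2: |p - c|^2 = (-9)^2 + 0^2 = 81
Step 3: r^2 = 100
Step 4: |p-c| < r so winding number = 1

1


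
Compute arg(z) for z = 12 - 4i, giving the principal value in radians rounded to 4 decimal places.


Step 1: z = 12 - 4i
Step 2: arg(z) = atan2(-4, 12)
Step 3: arg(z) = -0.3218

-0.3218


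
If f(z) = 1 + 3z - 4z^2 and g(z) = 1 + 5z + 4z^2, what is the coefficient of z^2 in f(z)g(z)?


Step 1: z^2 term in f*g comes from: (1)*(4z^2) + (3z)*(5z) + (-4z^2)*(1)
Step 2: = 4 + 15 - 4
Step 3: = 15

15


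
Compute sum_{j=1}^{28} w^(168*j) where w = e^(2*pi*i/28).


Step 1: The sum sum_{j=1}^{n} w^(k*j) equals n if n | k, else 0.
Step 2: Here n = 28, k = 168
Step 3: Does n divide k? 28 | 168 -> True
Step 4: Sum = 28

28


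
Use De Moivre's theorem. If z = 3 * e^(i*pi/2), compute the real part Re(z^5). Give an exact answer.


Step 1: By De Moivre's theorem, z^5 = 3^5 * e^(i*5*pi/2) = 243 * (cos(5*pi/2) + i*sin(5*pi/2))
Step 2: |z|^5 = 3^5 = 243
Step 3: Reduce the angle mod 2*pi: 5*pi/2 - 2*pi = pi/2
Step 4: cos(pi/2) = 0
Step 5: Re(z^5) = 243 * 0 = 0

0


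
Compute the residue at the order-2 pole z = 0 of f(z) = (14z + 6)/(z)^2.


Step 1: Pole of order 2 at z = 0
Step 2: Res = lim d/dz [(z)^2 * f(z)] as z -> 0
Step 3: (z)^2 * f(z) = 14z + 6
Step 4: d/dz[14z + 6] = 14

14


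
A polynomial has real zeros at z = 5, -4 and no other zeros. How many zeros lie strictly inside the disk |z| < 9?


Step 1: Check each root:
  z = 5: |5| = 5 < 9
  z = -4: |-4| = 4 < 9
Step 2: Count = 2

2


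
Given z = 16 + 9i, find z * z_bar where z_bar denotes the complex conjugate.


Step 1: conj(z) = 16 - 9i
Step 2: z * conj(z) = 16^2 + 9^2
Step 3: = 256 + 81 = 337

337


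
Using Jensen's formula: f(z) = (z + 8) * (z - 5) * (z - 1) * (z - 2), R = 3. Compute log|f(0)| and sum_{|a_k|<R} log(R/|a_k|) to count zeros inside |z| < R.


Jensen's formula: (1/2pi)*integral log|f(Re^it)|dt = log|f(0)| + sum_{|a_k|<R} log(R/|a_k|)
Step 1: f(0) = 8 * (-5) * (-1) * (-2) = -80
Step 2: log|f(0)| = log|-8| + log|5| + log|1| + log|2| = 4.382
Step 3: Zeros inside |z| < 3: 1, 2
Step 4: Jensen sum = log(3/1) + log(3/2) = 1.5041
Step 5: n(R) = number of terms in the Jensen sum = count of zeros inside |z| < 3 = 2

2


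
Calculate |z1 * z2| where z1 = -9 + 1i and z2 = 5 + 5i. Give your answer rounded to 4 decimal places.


Step 1: |z1| = sqrt((-9)^2 + 1^2) = sqrt(82)
Step 2: |z2| = sqrt(5^2 + 5^2) = sqrt(50)
Step 3: |z1*z2| = |z1|*|z2| = sqrt(82) * sqrt(50) = sqrt(82 * 50) = sqrt(4100)
Step 4: = 64.0312

64.0312


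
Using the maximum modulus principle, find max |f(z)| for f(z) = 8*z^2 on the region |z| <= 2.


Step 1: On |z| = 2, |f(z)| = 8 * |z|^2 = 8 * 2^2
Step 2: By maximum modulus principle, maximum is on boundary.
Step 3: Maximum = 8 * 4 = 32

32


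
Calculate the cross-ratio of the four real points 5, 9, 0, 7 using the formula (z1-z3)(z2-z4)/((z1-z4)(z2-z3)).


Step 1: (z1-z3)(z2-z4) = 5 * 2 = 10
Step 2: (z1-z4)(z2-z3) = (-2) * 9 = -18
Step 3: Cross-ratio = -10/18 = -5/9

-5/9


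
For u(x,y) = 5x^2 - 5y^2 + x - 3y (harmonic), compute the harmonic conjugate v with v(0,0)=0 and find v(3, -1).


Step 1: v_x = -u_y = 10y + 3
Step 2: v_y = u_x = 10x + 1
Step 3: v = 10xy + 3x + y + C
Step 4: v(0,0) = 0 => C = 0
Step 5: v(3, -1) = -22

-22


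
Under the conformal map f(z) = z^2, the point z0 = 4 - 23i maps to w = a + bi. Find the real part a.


Step 1: z0 = 4 - 23i
Step 2: z0^2 = 4^2 - (-23)^2 - 184i
Step 3: real part = 16 - 529 = -513

-513


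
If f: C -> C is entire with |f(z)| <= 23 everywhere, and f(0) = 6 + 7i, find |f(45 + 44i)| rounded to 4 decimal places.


Step 1: By Liouville's theorem, a bounded entire function is constant.
Step 2: f(z) = f(0) = 6 + 7i for all z.
Step 3: |f(w)| = |6 + 7i| = sqrt(36 + 49)
Step 4: = 9.2195

9.2195


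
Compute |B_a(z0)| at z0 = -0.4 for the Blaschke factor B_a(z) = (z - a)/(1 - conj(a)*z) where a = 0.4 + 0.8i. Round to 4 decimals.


Step 1: Numerator z0 - a = -0.4 - (0.4 + 0.8i) = -0.8 - 0.8i
Step 2: Denominator 1 - conj(a)*z0 = 1 - (0.4 - 0.8i)*(-0.4) = 1.16 - 0.32i
Step 3: |z0 - a|^2 = (-0.8)^2 + (-0.8)^2 = 1.28; |1 - conj(a)*z0|^2 = 1.16^2 + (-0.32)^2 = 1.448
Step 4: |B_a(-0.4)| = sqrt(1.28 / 1.448) = sqrt(0.883978)
Step 5: = 0.9402

0.9402


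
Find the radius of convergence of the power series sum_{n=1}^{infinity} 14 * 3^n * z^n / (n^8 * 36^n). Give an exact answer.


Step 1: General term a_n = 14 * 3^n / (n^8 * 36^n)
Step 2: By the root test, |a_n|^(1/n) = 14^(1/n) * 3 / (n^(8/n) * 36) -> 3/36 as n -> infinity (since 14^(1/n) -> 1 and n^(8/n) -> 1)
Step 3: R = 1/lim|a_n|^(1/n) = 36/3 = 12

12


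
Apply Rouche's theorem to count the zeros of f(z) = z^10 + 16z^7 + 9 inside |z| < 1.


Step 1: On |z| = 1 the three terms have sizes |z^10| = 1^10 = 1, |16z^7| = 16*1^7 = 16, |9| = 9
Step 2: The dominant term is g(z) = 16z^7; let h(z) = z^10 + 9 so f = g + h
Step 3: On |z| = 1: |g| = 16 and |h| <= 1 + 9 = 10
Step 4: Since 16 > 10, |h| < |g| on |z| = 1, so by Rouche f has the same number of zeros as g inside |z| < 1
Step 5: g(z) = 16z^7 has 7 zeros (at the origin, multiplicity 7) inside |z| < 1. Answer = 7

7


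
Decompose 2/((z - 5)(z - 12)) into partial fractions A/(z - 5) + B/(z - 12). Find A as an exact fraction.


Step 1: Multiply both sides by (z - 5) and set z = 5
Step 2: A = 2 / (5 - 12)
Step 3: A = 2 / (-7)
Step 4: A = -2/7

-2/7


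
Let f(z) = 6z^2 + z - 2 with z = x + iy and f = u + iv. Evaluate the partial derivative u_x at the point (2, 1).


Step 1: f(z) = 6(x+iy)^2 + (x+iy) - 2
Step 2: u = 6(x^2 - y^2) + x - 2
Step 3: u_x = 12x + 1
Step 4: At (2, 1): u_x = 24 + 1 = 25

25


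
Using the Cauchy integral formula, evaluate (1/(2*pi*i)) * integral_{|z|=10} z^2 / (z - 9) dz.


Step 1: f(z) = z^2, a = 9 is inside |z| = 10
Step 2: By Cauchy integral formula: (1/(2pi*i)) * integral = f(a)
Step 3: f(9) = 9^2 = 81

81


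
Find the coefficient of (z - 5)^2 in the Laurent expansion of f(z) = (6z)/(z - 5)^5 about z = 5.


Step 1: Write the numerator in powers of (z - 5): 6z = 6(z - 5) + (6*5 + 0) = 6(z - 5) + 30
Step 2: Divide by (z - 5)^5: f(z) = 30(z - 5)^(-5) + 6(z - 5)^(-4)
Step 3: This finite sum is the Laurent series of f about z = 5.
Step 4: Only the powers -5 and -4 appear, so the coefficient of (z - 5)^2 = 0

0


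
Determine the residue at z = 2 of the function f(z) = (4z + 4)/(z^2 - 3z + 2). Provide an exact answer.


Step 1: Q(z) = z^2 - 3z + 2 = (z - 2)(z - 1)
Step 2: Q'(z) = 2z - 3
Step 3: Q'(2) = 1, P(2) = 12
Step 4: Res = P(2)/Q'(2) = 12/1 = 12

12


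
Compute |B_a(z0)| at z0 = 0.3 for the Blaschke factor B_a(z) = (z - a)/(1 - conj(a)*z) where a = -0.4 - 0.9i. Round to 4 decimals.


Step 1: Numerator z0 - a = 0.3 - (-0.4 - 0.9i) = 0.7 + 0.9i
Step 2: Denominator 1 - conj(a)*z0 = 1 - (-0.4 + 0.9i)*0.3 = 1.12 - 0.27i
Step 3: |z0 - a|^2 = 0.7^2 + 0.9^2 = 1.3; |1 - conj(a)*z0|^2 = 1.12^2 + (-0.27)^2 = 1.3273
Step 4: |B_a(0.3)| = sqrt(1.3 / 1.3273) = sqrt(0.979432)
Step 5: = 0.9897

0.9897


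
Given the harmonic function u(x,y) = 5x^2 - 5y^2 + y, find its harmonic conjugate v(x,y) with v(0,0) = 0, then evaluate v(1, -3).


Step 1: v_x = -u_y = 10y - 1
Step 2: v_y = u_x = 10x + 0
Step 3: v = 10xy - x + C
Step 4: v(0,0) = 0 => C = 0
Step 5: v(1, -3) = -31

-31


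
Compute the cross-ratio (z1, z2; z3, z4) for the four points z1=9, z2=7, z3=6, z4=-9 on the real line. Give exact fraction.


Step 1: (z1-z3)(z2-z4) = 3 * 16 = 48
Step 2: (z1-z4)(z2-z3) = 18 * 1 = 18
Step 3: Cross-ratio = 48/18 = 8/3

8/3


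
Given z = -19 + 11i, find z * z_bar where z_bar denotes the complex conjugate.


Step 1: conj(z) = -19 - 11i
Step 2: z * conj(z) = (-19)^2 + 11^2
Step 3: = 361 + 121 = 482

482


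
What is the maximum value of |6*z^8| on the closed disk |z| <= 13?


Step 1: On |z| = 13, |f(z)| = 6 * |z|^8 = 6 * 13^8
Step 2: By maximum modulus principle, maximum is on boundary.
Step 3: Maximum = 6 * 815730721 = 4894384326

4894384326


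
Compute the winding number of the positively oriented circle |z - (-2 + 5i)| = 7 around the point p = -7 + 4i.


Step 1: Center c = (-2, 5), radius = 7
Step 2: |p - c|^2 = (-5)^2 + (-1)^2 = 26
Step 3: r^2 = 49
Step 4: |p-c| < r so winding number = 1

1


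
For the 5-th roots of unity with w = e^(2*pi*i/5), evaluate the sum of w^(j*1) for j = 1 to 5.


Step 1: The sum sum_{j=1}^{n} w^(k*j) equals n if n | k, else 0.
Step 2: Here n = 5, k = 1
Step 3: Does n divide k? 5 | 1 -> False
Step 4: Sum = 0

0


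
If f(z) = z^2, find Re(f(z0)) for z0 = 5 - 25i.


Step 1: z0 = 5 - 25i
Step 2: z0^2 = 5^2 - (-25)^2 - 250i
Step 3: real part = 25 - 625 = -600

-600


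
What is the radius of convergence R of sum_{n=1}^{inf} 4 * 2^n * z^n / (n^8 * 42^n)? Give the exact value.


Step 1: General term a_n = 4 * 2^n / (n^8 * 42^n)
Step 2: By the root test, |a_n|^(1/n) = 4^(1/n) * 2 / (n^(8/n) * 42) -> 2/42 as n -> infinity (since 4^(1/n) -> 1 and n^(8/n) -> 1)
Step 3: R = 1/lim|a_n|^(1/n) = 42/2 = 21

21


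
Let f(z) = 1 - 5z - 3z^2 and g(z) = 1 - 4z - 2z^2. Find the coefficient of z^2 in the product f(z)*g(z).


Step 1: z^2 term in f*g comes from: (1)*(-2z^2) + (-5z)*(-4z) + (-3z^2)*(1)
Step 2: = -2 + 20 - 3
Step 3: = 15

15


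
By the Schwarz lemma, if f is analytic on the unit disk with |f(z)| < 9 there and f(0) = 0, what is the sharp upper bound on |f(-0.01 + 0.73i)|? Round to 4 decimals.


Step 1: g = f/9 maps D -> D with g(0) = 0, so by the Schwarz lemma |g(z)| <= |z|, i.e. |f(z)| <= 9|z|; this is sharp (f(z) = 9z).
Step 2: |z0|^2 = (-0.01)^2 + 0.73^2 = 0.533
Step 3: |z0| = sqrt(0.533) = 0.730068
Step 4: Best bound = 9 * |z0| = 9 * 0.730068 = 6.5706

6.5706


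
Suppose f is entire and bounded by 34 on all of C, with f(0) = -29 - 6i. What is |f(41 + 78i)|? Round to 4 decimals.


Step 1: By Liouville's theorem, a bounded entire function is constant.
Step 2: f(z) = f(0) = -29 - 6i for all z.
Step 3: |f(w)| = |-29 - 6i| = sqrt(841 + 36)
Step 4: = 29.6142

29.6142


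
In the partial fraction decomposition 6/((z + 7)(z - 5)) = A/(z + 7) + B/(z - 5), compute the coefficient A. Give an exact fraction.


Step 1: Multiply both sides by (z + 7) and set z = -7
Step 2: A = 6 / (-7 - 5)
Step 3: A = 6 / (-12)
Step 4: A = -1/2

-1/2


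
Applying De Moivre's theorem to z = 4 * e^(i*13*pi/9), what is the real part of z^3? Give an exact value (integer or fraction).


Step 1: By De Moivre's theorem, z^3 = 4^3 * e^(i*3*13*pi/9) = 64 * (cos(13*pi/3) + i*sin(13*pi/3))
Step 2: |z|^3 = 4^3 = 64
Step 3: Reduce the angle mod 2*pi: 13*pi/3 - 4*pi = pi/3
Step 4: cos(pi/3) = 1/2
Step 5: Re(z^3) = 64 * 1/2 = 32

32


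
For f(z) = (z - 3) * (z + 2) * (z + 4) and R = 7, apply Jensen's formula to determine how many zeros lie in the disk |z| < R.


Jensen's formula: (1/2pi)*integral log|f(Re^it)|dt = log|f(0)| + sum_{|a_k|<R} log(R/|a_k|)
Step 1: f(0) = (-3) * 2 * 4 = -24
Step 2: log|f(0)| = log|3| + log|-2| + log|-4| = 3.1781
Step 3: Zeros inside |z| < 7: 3, -2, -4
Step 4: Jensen sum = log(7/3) + log(7/2) + log(7/4) = 2.6597
Step 5: n(R) = number of terms in the Jensen sum = count of zeros inside |z| < 7 = 3

3


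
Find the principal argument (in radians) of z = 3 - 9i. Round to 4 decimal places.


Step 1: z = 3 - 9i
Step 2: arg(z) = atan2(-9, 3)
Step 3: arg(z) = -1.249

-1.249


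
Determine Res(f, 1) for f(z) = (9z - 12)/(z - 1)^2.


Step 1: Pole of order 2 at z = 1
Step 2: Res = lim d/dz [(z - 1)^2 * f(z)] as z -> 1
Step 3: (z - 1)^2 * f(z) = 9z - 12
Step 4: d/dz[9z - 12] = 9

9


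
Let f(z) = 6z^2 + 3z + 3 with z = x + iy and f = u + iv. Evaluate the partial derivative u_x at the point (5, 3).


Step 1: f(z) = 6(x+iy)^2 + 3(x+iy) + 3
Step 2: u = 6(x^2 - y^2) + 3x + 3
Step 3: u_x = 12x + 3
Step 4: At (5, 3): u_x = 60 + 3 = 63

63


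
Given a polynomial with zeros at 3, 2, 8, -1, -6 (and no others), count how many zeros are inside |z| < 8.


Step 1: Check each root:
  z = 3: |3| = 3 < 8
  z = 2: |2| = 2 < 8
  z = 8: |8| = 8 >= 8
  z = -1: |-1| = 1 < 8
  z = -6: |-6| = 6 < 8
Step 2: Count = 4

4


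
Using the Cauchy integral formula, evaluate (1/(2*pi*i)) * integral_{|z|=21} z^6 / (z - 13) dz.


Step 1: f(z) = z^6, a = 13 is inside |z| = 21
Step 2: By Cauchy integral formula: (1/(2pi*i)) * integral = f(a)
Step 3: f(13) = 13^6 = 4826809

4826809


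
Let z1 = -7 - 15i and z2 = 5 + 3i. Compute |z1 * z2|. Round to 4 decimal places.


Step 1: |z1| = sqrt((-7)^2 + (-15)^2) = sqrt(274)
Step 2: |z2| = sqrt(5^2 + 3^2) = sqrt(34)
Step 3: |z1*z2| = |z1|*|z2| = sqrt(274) * sqrt(34) = sqrt(274 * 34) = sqrt(9316)
Step 4: = 96.5194

96.5194


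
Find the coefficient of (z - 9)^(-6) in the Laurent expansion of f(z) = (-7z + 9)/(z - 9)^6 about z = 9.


Step 1: Write the numerator in powers of (z - 9): -7z + 9 = -7(z - 9) + (-7*9 + 9) = -7(z - 9) - 54
Step 2: Divide by (z - 9)^6: f(z) = -54(z - 9)^(-6) - 7(z - 9)^(-5)
Step 3: This finite sum is the Laurent series of f about z = 9.
Step 4: Coefficient of (z - 9)^(-6) = -7*9 + 9 = -54

-54


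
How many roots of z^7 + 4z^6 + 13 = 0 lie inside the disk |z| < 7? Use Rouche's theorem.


Step 1: On |z| = 7 the three terms have sizes |z^7| = 7^7 = 823543, |4z^6| = 4*7^6 = 470596, |13| = 13
Step 2: The dominant term is g(z) = z^7; let h(z) = 4z^6 + 13 so f = g + h
Step 3: On |z| = 7: |g| = 823543 and |h| <= 470596 + 13 = 470609
Step 4: Since 823543 > 470609, |h| < |g| on |z| = 7, so by Rouche f has the same number of zeros as g inside |z| < 7
Step 5: g(z) = z^7 has 7 zeros (all at the origin) inside |z| < 7. Answer = 7

7


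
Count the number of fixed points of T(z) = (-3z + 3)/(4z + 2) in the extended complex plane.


Step 1: Fixed points satisfy T(z) = z
Step 2: 4z^2 + 5z - 3 = 0
Step 3: Discriminant = 5^2 - 4*4*(-3) = 73
Step 4: Number of fixed points = 2

2


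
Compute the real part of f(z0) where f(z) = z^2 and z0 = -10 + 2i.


Step 1: z0 = -10 + 2i
Step 2: z0^2 = (-10)^2 - 2^2 - 40i
Step 3: real part = 100 - 4 = 96

96


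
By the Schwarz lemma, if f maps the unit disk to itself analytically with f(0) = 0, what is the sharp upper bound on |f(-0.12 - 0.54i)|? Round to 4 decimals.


Step 1: Schwarz lemma: if f: D -> D is analytic with f(0) = 0, then |f(z)| <= |z| for all z in D, and this is sharp (f(z) = z).
Step 2: |z0|^2 = (-0.12)^2 + (-0.54)^2 = 0.306
Step 3: |z0| = sqrt(0.306) = 0.553173
Step 4: Best bound = |z0| = 0.5532

0.5532


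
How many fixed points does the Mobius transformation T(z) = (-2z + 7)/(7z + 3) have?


Step 1: Fixed points satisfy T(z) = z
Step 2: 7z^2 + 5z - 7 = 0
Step 3: Discriminant = 5^2 - 4*7*(-7) = 221
Step 4: Number of fixed points = 2

2


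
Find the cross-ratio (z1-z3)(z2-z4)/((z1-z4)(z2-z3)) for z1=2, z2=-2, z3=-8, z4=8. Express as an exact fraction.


Step 1: (z1-z3)(z2-z4) = 10 * (-10) = -100
Step 2: (z1-z4)(z2-z3) = (-6) * 6 = -36
Step 3: Cross-ratio = 100/36 = 25/9

25/9


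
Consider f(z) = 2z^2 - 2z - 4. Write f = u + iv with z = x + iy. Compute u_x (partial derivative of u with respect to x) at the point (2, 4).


Step 1: f(z) = 2(x+iy)^2 - 2(x+iy) - 4
Step 2: u = 2(x^2 - y^2) - 2x - 4
Step 3: u_x = 4x - 2
Step 4: At (2, 4): u_x = 8 - 2 = 6

6


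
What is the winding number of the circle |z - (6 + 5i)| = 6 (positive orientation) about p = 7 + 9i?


Step 1: Center c = (6, 5), radius = 6
Step 2: |p - c|^2 = 1^2 + 4^2 = 17
Step 3: r^2 = 36
Step 4: |p-c| < r so winding number = 1

1


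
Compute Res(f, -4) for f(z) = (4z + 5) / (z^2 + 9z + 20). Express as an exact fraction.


Step 1: Q(z) = z^2 + 9z + 20 = (z + 4)(z + 5)
Step 2: Q'(z) = 2z + 9
Step 3: Q'(-4) = 1, P(-4) = -11
Step 4: Res = P(-4)/Q'(-4) = -11/1 = -11

-11


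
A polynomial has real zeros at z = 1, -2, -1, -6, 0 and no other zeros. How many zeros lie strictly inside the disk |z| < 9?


Step 1: Check each root:
  z = 1: |1| = 1 < 9
  z = -2: |-2| = 2 < 9
  z = -1: |-1| = 1 < 9
  z = -6: |-6| = 6 < 9
  z = 0: |0| = 0 < 9
Step 2: Count = 5

5


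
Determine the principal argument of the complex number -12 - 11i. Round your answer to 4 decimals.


Step 1: z = -12 - 11i
Step 2: arg(z) = atan2(-11, -12)
Step 3: arg(z) = -2.3996

-2.3996


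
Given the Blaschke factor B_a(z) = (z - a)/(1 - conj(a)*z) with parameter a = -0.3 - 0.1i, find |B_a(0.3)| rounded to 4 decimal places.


Step 1: Numerator z0 - a = 0.3 - (-0.3 - 0.1i) = 0.6 + 0.1i
Step 2: Denominator 1 - conj(a)*z0 = 1 - (-0.3 + 0.1i)*0.3 = 1.09 - 0.03i
Step 3: |z0 - a|^2 = 0.6^2 + 0.1^2 = 0.37; |1 - conj(a)*z0|^2 = 1.09^2 + (-0.03)^2 = 1.189
Step 4: |B_a(0.3)| = sqrt(0.37 / 1.189) = sqrt(0.311186)
Step 5: = 0.5578

0.5578


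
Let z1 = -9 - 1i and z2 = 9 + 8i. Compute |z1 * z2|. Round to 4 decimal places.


Step 1: |z1| = sqrt((-9)^2 + (-1)^2) = sqrt(82)
Step 2: |z2| = sqrt(9^2 + 8^2) = sqrt(145)
Step 3: |z1*z2| = |z1|*|z2| = sqrt(82) * sqrt(145) = sqrt(82 * 145) = sqrt(11890)
Step 4: = 109.0413

109.0413


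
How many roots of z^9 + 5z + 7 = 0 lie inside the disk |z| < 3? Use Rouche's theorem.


Step 1: On |z| = 3 the three terms have sizes |z^9| = 3^9 = 19683, |5z| = 5*3 = 15, |7| = 7
Step 2: The dominant term is g(z) = z^9; let h(z) = 5z + 7 so f = g + h
Step 3: On |z| = 3: |g| = 19683 and |h| <= 15 + 7 = 22
Step 4: Since 19683 > 22, |h| < |g| on |z| = 3, so by Rouche f has the same number of zeros as g inside |z| < 3
Step 5: g(z) = z^9 has 9 zeros (all at the origin) inside |z| < 3. Answer = 9

9


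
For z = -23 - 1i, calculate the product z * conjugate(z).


Step 1: conj(z) = -23 + 1i
Step 2: z * conj(z) = (-23)^2 + (-1)^2
Step 3: = 529 + 1 = 530

530


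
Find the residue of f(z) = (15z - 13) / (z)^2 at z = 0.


Step 1: Pole of order 2 at z = 0
Step 2: Res = lim d/dz [(z)^2 * f(z)] as z -> 0
Step 3: (z)^2 * f(z) = 15z - 13
Step 4: d/dz[15z - 13] = 15

15


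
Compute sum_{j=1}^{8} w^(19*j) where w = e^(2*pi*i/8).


Step 1: The sum sum_{j=1}^{n} w^(k*j) equals n if n | k, else 0.
Step 2: Here n = 8, k = 19
Step 3: Does n divide k? 8 | 19 -> False
Step 4: Sum = 0

0


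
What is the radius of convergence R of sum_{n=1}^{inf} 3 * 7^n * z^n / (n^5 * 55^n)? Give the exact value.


Step 1: General term a_n = 3 * 7^n / (n^5 * 55^n)
Step 2: By the root test, |a_n|^(1/n) = 3^(1/n) * 7 / (n^(5/n) * 55) -> 7/55 as n -> infinity (since 3^(1/n) -> 1 and n^(5/n) -> 1)
Step 3: R = 1/lim|a_n|^(1/n) = 55/7

55/7


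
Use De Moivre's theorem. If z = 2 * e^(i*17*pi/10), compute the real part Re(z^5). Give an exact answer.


Step 1: By De Moivre's theorem, z^5 = 2^5 * e^(i*5*17*pi/10) = 32 * (cos(17*pi/2) + i*sin(17*pi/2))
Step 2: |z|^5 = 2^5 = 32
Step 3: Reduce the angle mod 2*pi: 17*pi/2 - 8*pi = pi/2
Step 4: cos(pi/2) = 0
Step 5: Re(z^5) = 32 * 0 = 0

0


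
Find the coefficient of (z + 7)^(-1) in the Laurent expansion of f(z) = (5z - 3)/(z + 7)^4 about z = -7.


Step 1: Write the numerator in powers of (z + 7): 5z - 3 = 5(z + 7) + (5*(-7) - 3) = 5(z + 7) - 38
Step 2: Divide by (z + 7)^4: f(z) = -38(z + 7)^(-4) + 5(z + 7)^(-3)
Step 3: This finite sum is the Laurent series of f about z = -7.
Step 4: Only the powers -4 and -3 appear, so the coefficient of (z + 7)^(-1) = 0

0


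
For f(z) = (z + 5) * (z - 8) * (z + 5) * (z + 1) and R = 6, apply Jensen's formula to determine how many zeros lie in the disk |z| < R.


Jensen's formula: (1/2pi)*integral log|f(Re^it)|dt = log|f(0)| + sum_{|a_k|<R} log(R/|a_k|)
Step 1: f(0) = 5 * (-8) * 5 * 1 = -200
Step 2: log|f(0)| = log|-5| + log|8| + log|-5| + log|-1| = 5.2983
Step 3: Zeros inside |z| < 6: -5, -5, -1
Step 4: Jensen sum = log(6/5) + log(6/5) + log(6/1) = 2.1564
Step 5: n(R) = number of terms in the Jensen sum = count of zeros inside |z| < 6 = 3

3


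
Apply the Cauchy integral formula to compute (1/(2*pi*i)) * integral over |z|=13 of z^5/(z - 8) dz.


Step 1: f(z) = z^5, a = 8 is inside |z| = 13
Step 2: By Cauchy integral formula: (1/(2pi*i)) * integral = f(a)
Step 3: f(8) = 8^5 = 32768

32768


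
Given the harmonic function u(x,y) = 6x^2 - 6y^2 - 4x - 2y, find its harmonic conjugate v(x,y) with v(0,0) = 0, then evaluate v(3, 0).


Step 1: v_x = -u_y = 12y + 2
Step 2: v_y = u_x = 12x - 4
Step 3: v = 12xy + 2x - 4y + C
Step 4: v(0,0) = 0 => C = 0
Step 5: v(3, 0) = 6

6


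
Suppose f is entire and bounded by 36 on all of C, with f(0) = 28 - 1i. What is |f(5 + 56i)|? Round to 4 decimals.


Step 1: By Liouville's theorem, a bounded entire function is constant.
Step 2: f(z) = f(0) = 28 - 1i for all z.
Step 3: |f(w)| = |28 - 1i| = sqrt(784 + 1)
Step 4: = 28.0179

28.0179


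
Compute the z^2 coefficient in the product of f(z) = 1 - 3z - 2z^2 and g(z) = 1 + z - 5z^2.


Step 1: z^2 term in f*g comes from: (1)*(-5z^2) + (-3z)*(z) + (-2z^2)*(1)
Step 2: = -5 - 3 - 2
Step 3: = -10

-10


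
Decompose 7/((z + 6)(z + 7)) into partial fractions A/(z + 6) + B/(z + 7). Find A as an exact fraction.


Step 1: Multiply both sides by (z + 6) and set z = -6
Step 2: A = 7 / (-6 + 7)
Step 3: A = 7 / 1
Step 4: A = 7

7


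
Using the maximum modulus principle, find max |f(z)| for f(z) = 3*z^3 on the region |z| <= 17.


Step 1: On |z| = 17, |f(z)| = 3 * |z|^3 = 3 * 17^3
Step 2: By maximum modulus principle, maximum is on boundary.
Step 3: Maximum = 3 * 4913 = 14739

14739


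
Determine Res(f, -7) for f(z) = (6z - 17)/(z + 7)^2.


Step 1: Pole of order 2 at z = -7
Step 2: Res = lim d/dz [(z + 7)^2 * f(z)] as z -> -7
Step 3: (z + 7)^2 * f(z) = 6z - 17
Step 4: d/dz[6z - 17] = 6

6


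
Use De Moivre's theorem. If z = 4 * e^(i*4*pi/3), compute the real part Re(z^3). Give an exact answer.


Step 1: By De Moivre's theorem, z^3 = 4^3 * e^(i*3*4*pi/3) = 64 * (cos(4*pi) + i*sin(4*pi))
Step 2: |z|^3 = 4^3 = 64
Step 3: Reduce the angle mod 2*pi: 4*pi - 4*pi = 0
Step 4: cos(0) = 1
Step 5: Re(z^3) = 64 * 1 = 64

64


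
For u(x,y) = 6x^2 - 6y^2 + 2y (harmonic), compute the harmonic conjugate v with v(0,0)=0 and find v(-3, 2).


Step 1: v_x = -u_y = 12y - 2
Step 2: v_y = u_x = 12x + 0
Step 3: v = 12xy - 2x + C
Step 4: v(0,0) = 0 => C = 0
Step 5: v(-3, 2) = -66

-66


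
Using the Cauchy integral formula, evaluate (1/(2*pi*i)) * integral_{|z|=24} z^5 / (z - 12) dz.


Step 1: f(z) = z^5, a = 12 is inside |z| = 24
Step 2: By Cauchy integral formula: (1/(2pi*i)) * integral = f(a)
Step 3: f(12) = 12^5 = 248832

248832


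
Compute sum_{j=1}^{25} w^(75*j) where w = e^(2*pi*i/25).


Step 1: The sum sum_{j=1}^{n} w^(k*j) equals n if n | k, else 0.
Step 2: Here n = 25, k = 75
Step 3: Does n divide k? 25 | 75 -> True
Step 4: Sum = 25

25


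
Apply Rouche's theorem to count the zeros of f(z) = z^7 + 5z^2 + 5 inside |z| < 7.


Step 1: On |z| = 7 the three terms have sizes |z^7| = 7^7 = 823543, |5z^2| = 5*7^2 = 245, |5| = 5
Step 2: The dominant term is g(z) = z^7; let h(z) = 5z^2 + 5 so f = g + h
Step 3: On |z| = 7: |g| = 823543 and |h| <= 245 + 5 = 250
Step 4: Since 823543 > 250, |h| < |g| on |z| = 7, so by Rouche f has the same number of zeros as g inside |z| < 7
Step 5: g(z) = z^7 has 7 zeros (all at the origin) inside |z| < 7. Answer = 7

7


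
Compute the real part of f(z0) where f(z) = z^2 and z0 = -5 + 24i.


Step 1: z0 = -5 + 24i
Step 2: z0^2 = (-5)^2 - 24^2 - 240i
Step 3: real part = 25 - 576 = -551

-551


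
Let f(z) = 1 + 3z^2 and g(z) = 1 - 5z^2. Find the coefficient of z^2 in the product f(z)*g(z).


Step 1: z^2 term in f*g comes from: (1)*(-5z^2) + (0)*(0) + (3z^2)*(1)
Step 2: = -5 + 0 + 3
Step 3: = -2

-2


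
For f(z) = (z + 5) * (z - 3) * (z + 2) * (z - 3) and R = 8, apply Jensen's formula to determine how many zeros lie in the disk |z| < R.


Jensen's formula: (1/2pi)*integral log|f(Re^it)|dt = log|f(0)| + sum_{|a_k|<R} log(R/|a_k|)
Step 1: f(0) = 5 * (-3) * 2 * (-3) = 90
Step 2: log|f(0)| = log|-5| + log|3| + log|-2| + log|3| = 4.4998
Step 3: Zeros inside |z| < 8: -5, 3, -2, 3
Step 4: Jensen sum = log(8/5) + log(8/3) + log(8/2) + log(8/3) = 3.818
Step 5: n(R) = number of terms in the Jensen sum = count of zeros inside |z| < 8 = 4

4


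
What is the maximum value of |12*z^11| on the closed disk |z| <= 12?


Step 1: On |z| = 12, |f(z)| = 12 * |z|^11 = 12 * 12^11
Step 2: By maximum modulus principle, maximum is on boundary.
Step 3: Maximum = 12 * 743008370688 = 8916100448256

8916100448256


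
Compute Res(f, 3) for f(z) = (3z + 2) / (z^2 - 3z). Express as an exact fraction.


Step 1: Q(z) = z^2 - 3z = (z - 3)(z)
Step 2: Q'(z) = 2z - 3
Step 3: Q'(3) = 3, P(3) = 11
Step 4: Res = P(3)/Q'(3) = 11/3 = 11/3

11/3


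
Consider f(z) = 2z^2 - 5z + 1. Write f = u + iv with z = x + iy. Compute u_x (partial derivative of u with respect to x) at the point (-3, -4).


Step 1: f(z) = 2(x+iy)^2 - 5(x+iy) + 1
Step 2: u = 2(x^2 - y^2) - 5x + 1
Step 3: u_x = 4x - 5
Step 4: At (-3, -4): u_x = -12 - 5 = -17

-17


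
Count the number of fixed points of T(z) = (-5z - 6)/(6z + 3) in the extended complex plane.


Step 1: Fixed points satisfy T(z) = z
Step 2: 6z^2 + 8z + 6 = 0
Step 3: Discriminant = 8^2 - 4*6*6 = -80
Step 4: Number of fixed points = 2

2


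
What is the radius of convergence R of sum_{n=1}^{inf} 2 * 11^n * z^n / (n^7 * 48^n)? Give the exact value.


Step 1: General term a_n = 2 * 11^n / (n^7 * 48^n)
Step 2: By the root test, |a_n|^(1/n) = 2^(1/n) * 11 / (n^(7/n) * 48) -> 11/48 as n -> infinity (since 2^(1/n) -> 1 and n^(7/n) -> 1)
Step 3: R = 1/lim|a_n|^(1/n) = 48/11

48/11


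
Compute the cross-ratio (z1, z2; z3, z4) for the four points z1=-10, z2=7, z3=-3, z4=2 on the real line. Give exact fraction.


Step 1: (z1-z3)(z2-z4) = (-7) * 5 = -35
Step 2: (z1-z4)(z2-z3) = (-12) * 10 = -120
Step 3: Cross-ratio = 35/120 = 7/24

7/24


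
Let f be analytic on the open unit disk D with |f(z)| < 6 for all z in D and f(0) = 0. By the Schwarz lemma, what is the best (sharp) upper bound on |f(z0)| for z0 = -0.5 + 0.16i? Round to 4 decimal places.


Step 1: g = f/6 maps D -> D with g(0) = 0, so by the Schwarz lemma |g(z)| <= |z|, i.e. |f(z)| <= 6|z|; this is sharp (f(z) = 6z).
Step 2: |z0|^2 = (-0.5)^2 + 0.16^2 = 0.2756
Step 3: |z0| = sqrt(0.2756) = 0.524976
Step 4: Best bound = 6 * |z0| = 6 * 0.524976 = 3.1499

3.1499


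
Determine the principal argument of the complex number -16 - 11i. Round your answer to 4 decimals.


Step 1: z = -16 - 11i
Step 2: arg(z) = atan2(-11, -16)
Step 3: arg(z) = -2.5393

-2.5393


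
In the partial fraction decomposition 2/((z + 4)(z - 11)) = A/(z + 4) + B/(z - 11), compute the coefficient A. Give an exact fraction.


Step 1: Multiply both sides by (z + 4) and set z = -4
Step 2: A = 2 / (-4 - 11)
Step 3: A = 2 / (-15)
Step 4: A = -2/15

-2/15


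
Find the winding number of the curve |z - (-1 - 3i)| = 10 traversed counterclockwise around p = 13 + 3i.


Step 1: Center c = (-1, -3), radius = 10
Step 2: |p - c|^2 = 14^2 + 6^2 = 232
Step 3: r^2 = 100
Step 4: |p-c| > r so winding number = 0

0


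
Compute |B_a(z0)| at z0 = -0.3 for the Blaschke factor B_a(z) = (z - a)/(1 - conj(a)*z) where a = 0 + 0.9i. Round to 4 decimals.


Step 1: Numerator z0 - a = -0.3 - (0 + 0.9i) = -0.3 - 0.9i
Step 2: Denominator 1 - conj(a)*z0 = 1 - (0 - 0.9i)*(-0.3) = 1 - 0.27i
Step 3: |z0 - a|^2 = (-0.3)^2 + (-0.9)^2 = 0.9; |1 - conj(a)*z0|^2 = 1^2 + (-0.27)^2 = 1.0729
Step 4: |B_a(-0.3)| = sqrt(0.9 / 1.0729) = sqrt(0.838848)
Step 5: = 0.9159

0.9159


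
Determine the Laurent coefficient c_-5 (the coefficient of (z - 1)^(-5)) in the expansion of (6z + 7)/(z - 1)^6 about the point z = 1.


Step 1: Write the numerator in powers of (z - 1): 6z + 7 = 6(z - 1) + (6*1 + 7) = 6(z - 1) + 13
Step 2: Divide by (z - 1)^6: f(z) = 13(z - 1)^(-6) + 6(z - 1)^(-5)
Step 3: This finite sum is the Laurent series of f about z = 1.
Step 4: Coefficient of (z - 1)^(-5) = coefficient of (z - 1) in the re-centred numerator = 6

6


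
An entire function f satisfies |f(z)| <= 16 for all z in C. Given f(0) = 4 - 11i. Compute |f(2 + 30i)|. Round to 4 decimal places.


Step 1: By Liouville's theorem, a bounded entire function is constant.
Step 2: f(z) = f(0) = 4 - 11i for all z.
Step 3: |f(w)| = |4 - 11i| = sqrt(16 + 121)
Step 4: = 11.7047

11.7047


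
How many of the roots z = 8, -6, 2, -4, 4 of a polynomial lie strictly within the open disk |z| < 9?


Step 1: Check each root:
  z = 8: |8| = 8 < 9
  z = -6: |-6| = 6 < 9
  z = 2: |2| = 2 < 9
  z = -4: |-4| = 4 < 9
  z = 4: |4| = 4 < 9
Step 2: Count = 5

5


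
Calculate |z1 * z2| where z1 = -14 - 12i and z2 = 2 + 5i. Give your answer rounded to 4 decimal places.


Step 1: |z1| = sqrt((-14)^2 + (-12)^2) = sqrt(340)
Step 2: |z2| = sqrt(2^2 + 5^2) = sqrt(29)
Step 3: |z1*z2| = |z1|*|z2| = sqrt(340) * sqrt(29) = sqrt(340 * 29) = sqrt(9860)
Step 4: = 99.2975

99.2975


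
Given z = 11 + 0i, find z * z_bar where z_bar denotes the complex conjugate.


Step 1: conj(z) = 11 - 0i
Step 2: z * conj(z) = 11^2 + 0^2
Step 3: = 121 + 0 = 121

121


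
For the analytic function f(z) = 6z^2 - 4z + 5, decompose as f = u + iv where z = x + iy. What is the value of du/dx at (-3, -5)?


Step 1: f(z) = 6(x+iy)^2 - 4(x+iy) + 5
Step 2: u = 6(x^2 - y^2) - 4x + 5
Step 3: u_x = 12x - 4
Step 4: At (-3, -5): u_x = -36 - 4 = -40

-40


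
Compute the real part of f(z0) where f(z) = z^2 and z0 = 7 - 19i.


Step 1: z0 = 7 - 19i
Step 2: z0^2 = 7^2 - (-19)^2 - 266i
Step 3: real part = 49 - 361 = -312

-312


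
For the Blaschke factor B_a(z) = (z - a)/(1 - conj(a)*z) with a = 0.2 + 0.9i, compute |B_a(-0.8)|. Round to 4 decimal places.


Step 1: Numerator z0 - a = -0.8 - (0.2 + 0.9i) = -1 - 0.9i
Step 2: Denominator 1 - conj(a)*z0 = 1 - (0.2 - 0.9i)*(-0.8) = 1.16 - 0.72i
Step 3: |z0 - a|^2 = (-1)^2 + (-0.9)^2 = 1.81; |1 - conj(a)*z0|^2 = 1.16^2 + (-0.72)^2 = 1.864
Step 4: |B_a(-0.8)| = sqrt(1.81 / 1.864) = sqrt(0.97103)
Step 5: = 0.9854

0.9854


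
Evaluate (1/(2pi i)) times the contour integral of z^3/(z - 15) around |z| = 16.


Step 1: f(z) = z^3, a = 15 is inside |z| = 16
Step 2: By Cauchy integral formula: (1/(2pi*i)) * integral = f(a)
Step 3: f(15) = 15^3 = 3375

3375


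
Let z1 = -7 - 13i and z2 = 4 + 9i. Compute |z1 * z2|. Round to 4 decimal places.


Step 1: |z1| = sqrt((-7)^2 + (-13)^2) = sqrt(218)
Step 2: |z2| = sqrt(4^2 + 9^2) = sqrt(97)
Step 3: |z1*z2| = |z1|*|z2| = sqrt(218) * sqrt(97) = sqrt(218 * 97) = sqrt(21146)
Step 4: = 145.4166

145.4166


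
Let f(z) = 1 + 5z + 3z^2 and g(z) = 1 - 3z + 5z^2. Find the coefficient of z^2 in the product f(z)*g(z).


Step 1: z^2 term in f*g comes from: (1)*(5z^2) + (5z)*(-3z) + (3z^2)*(1)
Step 2: = 5 - 15 + 3
Step 3: = -7

-7


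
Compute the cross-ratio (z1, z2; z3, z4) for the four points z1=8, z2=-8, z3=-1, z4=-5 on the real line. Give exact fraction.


Step 1: (z1-z3)(z2-z4) = 9 * (-3) = -27
Step 2: (z1-z4)(z2-z3) = 13 * (-7) = -91
Step 3: Cross-ratio = 27/91 = 27/91

27/91


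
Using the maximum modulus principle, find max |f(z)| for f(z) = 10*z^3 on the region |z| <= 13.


Step 1: On |z| = 13, |f(z)| = 10 * |z|^3 = 10 * 13^3
Step 2: By maximum modulus principle, maximum is on boundary.
Step 3: Maximum = 10 * 2197 = 21970

21970


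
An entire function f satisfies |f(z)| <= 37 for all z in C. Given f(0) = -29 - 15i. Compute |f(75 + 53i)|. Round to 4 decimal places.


Step 1: By Liouville's theorem, a bounded entire function is constant.
Step 2: f(z) = f(0) = -29 - 15i for all z.
Step 3: |f(w)| = |-29 - 15i| = sqrt(841 + 225)
Step 4: = 32.6497

32.6497


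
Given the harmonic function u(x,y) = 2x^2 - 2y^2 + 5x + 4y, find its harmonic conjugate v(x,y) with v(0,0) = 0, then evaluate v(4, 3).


Step 1: v_x = -u_y = 4y - 4
Step 2: v_y = u_x = 4x + 5
Step 3: v = 4xy - 4x + 5y + C
Step 4: v(0,0) = 0 => C = 0
Step 5: v(4, 3) = 47

47


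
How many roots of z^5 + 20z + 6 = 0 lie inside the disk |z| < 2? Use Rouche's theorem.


Step 1: On |z| = 2 the three terms have sizes |z^5| = 2^5 = 32, |20z| = 20*2 = 40, |6| = 6
Step 2: The dominant term is g(z) = 20z; let h(z) = z^5 + 6 so f = g + h
Step 3: On |z| = 2: |g| = 40 and |h| <= 32 + 6 = 38
Step 4: Since 40 > 38, |h| < |g| on |z| = 2, so by Rouche f has the same number of zeros as g inside |z| < 2
Step 5: g(z) = 20z has 1 zero (at the origin, multiplicity 1) inside |z| < 2. Answer = 1

1


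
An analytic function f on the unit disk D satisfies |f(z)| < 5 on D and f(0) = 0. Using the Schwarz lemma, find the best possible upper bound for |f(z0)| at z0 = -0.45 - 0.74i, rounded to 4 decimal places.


Step 1: g = f/5 maps D -> D with g(0) = 0, so by the Schwarz lemma |g(z)| <= |z|, i.e. |f(z)| <= 5|z|; this is sharp (f(z) = 5z).
Step 2: |z0|^2 = (-0.45)^2 + (-0.74)^2 = 0.7501
Step 3: |z0| = sqrt(0.7501) = 0.866083
Step 4: Best bound = 5 * |z0| = 5 * 0.866083 = 4.3304

4.3304


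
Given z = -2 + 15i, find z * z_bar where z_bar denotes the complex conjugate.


Step 1: conj(z) = -2 - 15i
Step 2: z * conj(z) = (-2)^2 + 15^2
Step 3: = 4 + 225 = 229

229


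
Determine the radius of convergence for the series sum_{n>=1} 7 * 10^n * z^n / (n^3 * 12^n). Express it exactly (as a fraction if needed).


Step 1: General term a_n = 7 * 10^n / (n^3 * 12^n)
Step 2: By the root test, |a_n|^(1/n) = 7^(1/n) * 10 / (n^(3/n) * 12) -> 10/12 as n -> infinity (since 7^(1/n) -> 1 and n^(3/n) -> 1)
Step 3: R = 1/lim|a_n|^(1/n) = 12/10 = 6/5

6/5


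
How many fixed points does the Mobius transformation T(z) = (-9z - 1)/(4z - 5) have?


Step 1: Fixed points satisfy T(z) = z
Step 2: 4z^2 + 4z + 1 = 0
Step 3: Discriminant = 4^2 - 4*4*1 = 0
Step 4: Number of fixed points = 1

1


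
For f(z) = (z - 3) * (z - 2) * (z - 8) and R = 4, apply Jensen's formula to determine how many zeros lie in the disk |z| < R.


Jensen's formula: (1/2pi)*integral log|f(Re^it)|dt = log|f(0)| + sum_{|a_k|<R} log(R/|a_k|)
Step 1: f(0) = (-3) * (-2) * (-8) = -48
Step 2: log|f(0)| = log|3| + log|2| + log|8| = 3.8712
Step 3: Zeros inside |z| < 4: 3, 2
Step 4: Jensen sum = log(4/3) + log(4/2) = 0.9808
Step 5: n(R) = number of terms in the Jensen sum = count of zeros inside |z| < 4 = 2

2


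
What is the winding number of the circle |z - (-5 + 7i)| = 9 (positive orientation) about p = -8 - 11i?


Step 1: Center c = (-5, 7), radius = 9
Step 2: |p - c|^2 = (-3)^2 + (-18)^2 = 333
Step 3: r^2 = 81
Step 4: |p-c| > r so winding number = 0

0


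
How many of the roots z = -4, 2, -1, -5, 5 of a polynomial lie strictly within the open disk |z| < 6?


Step 1: Check each root:
  z = -4: |-4| = 4 < 6
  z = 2: |2| = 2 < 6
  z = -1: |-1| = 1 < 6
  z = -5: |-5| = 5 < 6
  z = 5: |5| = 5 < 6
Step 2: Count = 5

5


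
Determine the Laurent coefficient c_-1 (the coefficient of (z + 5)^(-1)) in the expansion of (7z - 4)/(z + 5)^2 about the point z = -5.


Step 1: Write the numerator in powers of (z + 5): 7z - 4 = 7(z + 5) + (7*(-5) - 4) = 7(z + 5) - 39
Step 2: Divide by (z + 5)^2: f(z) = -39(z + 5)^(-2) + 7(z + 5)^(-1)
Step 3: This finite sum is the Laurent series of f about z = -5.
Step 4: Coefficient of (z + 5)^(-1) = coefficient of (z + 5) in the re-centred numerator = 7

7


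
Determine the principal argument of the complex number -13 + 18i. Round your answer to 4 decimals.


Step 1: z = -13 + 18i
Step 2: arg(z) = atan2(18, -13)
Step 3: arg(z) = 2.1963

2.1963


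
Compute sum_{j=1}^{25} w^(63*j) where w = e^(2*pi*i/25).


Step 1: The sum sum_{j=1}^{n} w^(k*j) equals n if n | k, else 0.
Step 2: Here n = 25, k = 63
Step 3: Does n divide k? 25 | 63 -> False
Step 4: Sum = 0

0


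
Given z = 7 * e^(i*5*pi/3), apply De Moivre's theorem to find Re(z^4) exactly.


Step 1: By De Moivre's theorem, z^4 = 7^4 * e^(i*4*5*pi/3) = 2401 * (cos(20*pi/3) + i*sin(20*pi/3))
Step 2: |z|^4 = 7^4 = 2401
Step 3: Reduce the angle mod 2*pi: 20*pi/3 - 6*pi = 2*pi/3
Step 4: cos(2*pi/3) = -1/2
Step 5: Re(z^4) = 2401 * (-1/2) = -2401/2

-2401/2
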